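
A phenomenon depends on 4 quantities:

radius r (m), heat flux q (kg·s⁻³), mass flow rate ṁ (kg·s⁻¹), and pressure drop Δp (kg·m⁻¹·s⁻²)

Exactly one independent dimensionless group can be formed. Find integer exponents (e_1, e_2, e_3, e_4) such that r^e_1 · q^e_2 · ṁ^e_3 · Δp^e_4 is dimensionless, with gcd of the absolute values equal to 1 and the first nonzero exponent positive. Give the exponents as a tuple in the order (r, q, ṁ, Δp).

(2, -1, -1, 2)

M: e_1·(0) + e_2·(1) + e_3·(1) + e_4·(1) = 0
L: e_1·(1) + e_2·(0) + e_3·(0) + e_4·(-1) = 0
T: e_1·(0) + e_2·(-3) + e_3·(-1) + e_4·(-2) = 0
Solving this homogeneous linear system for the smallest-integer solution (first nonzero entry positive) gives (2, -1, -1, 2).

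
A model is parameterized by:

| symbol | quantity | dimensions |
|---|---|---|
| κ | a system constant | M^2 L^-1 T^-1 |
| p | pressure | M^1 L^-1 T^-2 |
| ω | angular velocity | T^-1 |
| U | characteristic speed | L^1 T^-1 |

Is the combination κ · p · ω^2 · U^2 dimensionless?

Sum the exponent of each base dimension across the product:
  M: [κ]_M + [p]_M + 2·[ω]_M + 2·[U]_M = (2) + (1) + 2·(0) + 2·(0) = 3
  L: [κ]_L + [p]_L + 2·[ω]_L + 2·[U]_L = (-1) + (-1) + 2·(0) + 2·(1) = 0
  T: [κ]_T + [p]_T + 2·[ω]_T + 2·[U]_T = (-1) + (-2) + 2·(-1) + 2·(-1) = -7
Net dimensions [M³ T⁻⁷] ≠ [1] — not dimensionless.

no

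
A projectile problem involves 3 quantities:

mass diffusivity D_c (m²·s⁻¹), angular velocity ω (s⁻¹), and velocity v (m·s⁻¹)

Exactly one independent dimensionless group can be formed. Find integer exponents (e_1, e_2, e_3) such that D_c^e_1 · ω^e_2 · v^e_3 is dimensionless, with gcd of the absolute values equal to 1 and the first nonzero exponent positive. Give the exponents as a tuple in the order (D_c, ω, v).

(1, 1, -2)

L: e_1·(2) + e_2·(0) + e_3·(1) = 0
T: e_1·(-1) + e_2·(-1) + e_3·(-1) = 0
Solving this homogeneous linear system for the smallest-integer solution (first nonzero entry positive) gives (1, 1, -2).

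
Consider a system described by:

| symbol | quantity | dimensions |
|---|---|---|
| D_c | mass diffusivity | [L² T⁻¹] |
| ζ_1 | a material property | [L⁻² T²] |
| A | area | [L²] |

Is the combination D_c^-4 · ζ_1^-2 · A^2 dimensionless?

Sum the exponent of each base dimension across the product:
  L: −4·[D_c]_L − 2·[ζ_1]_L + 2·[A]_L = −4·(2) − 2·(-2) + 2·(2) = 0
  T: −4·[D_c]_T − 2·[ζ_1]_T + 2·[A]_T = −4·(-1) − 2·(2) + 2·(0) = 0
All base exponents vanish — dimensionless.

yes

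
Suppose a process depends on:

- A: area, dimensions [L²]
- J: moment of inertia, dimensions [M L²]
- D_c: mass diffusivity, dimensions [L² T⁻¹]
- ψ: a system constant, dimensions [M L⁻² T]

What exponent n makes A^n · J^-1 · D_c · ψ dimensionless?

1

Balance the L exponent: (2)·n from A, plus −(2) + (2) + (-2) = -2 from the rest, must sum to zero.
2n − 2 = 0, so n = 1.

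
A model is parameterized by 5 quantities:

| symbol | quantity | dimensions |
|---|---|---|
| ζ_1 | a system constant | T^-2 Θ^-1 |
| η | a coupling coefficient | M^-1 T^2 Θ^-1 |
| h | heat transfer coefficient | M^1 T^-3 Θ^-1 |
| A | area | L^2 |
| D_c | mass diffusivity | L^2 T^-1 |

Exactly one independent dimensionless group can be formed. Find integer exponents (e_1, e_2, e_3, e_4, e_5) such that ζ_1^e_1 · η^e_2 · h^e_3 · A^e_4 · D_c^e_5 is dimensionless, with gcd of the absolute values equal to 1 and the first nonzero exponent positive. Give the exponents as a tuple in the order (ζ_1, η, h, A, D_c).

M: e_1·(0) + e_2·(-1) + e_3·(1) + e_4·(0) + e_5·(0) = 0
L: e_1·(0) + e_2·(0) + e_3·(0) + e_4·(2) + e_5·(2) = 0
T: e_1·(-2) + e_2·(2) + e_3·(-3) + e_4·(0) + e_5·(-1) = 0
Θ: e_1·(-1) + e_2·(-1) + e_3·(-1) + e_4·(0) + e_5·(0) = 0
Solving this homogeneous linear system for the smallest-integer solution (first nonzero entry positive) gives (2, -1, -1, 3, -3).

(2, -1, -1, 3, -3)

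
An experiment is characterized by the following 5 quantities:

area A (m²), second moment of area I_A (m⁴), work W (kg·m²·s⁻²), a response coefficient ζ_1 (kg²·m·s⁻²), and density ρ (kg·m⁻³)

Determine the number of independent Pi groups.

2

There are 5 variables and 3 base dimensions (M, L, T).
The dimension matrix has rank 3.
Independent dimensionless groups: 5 − 3 = 2.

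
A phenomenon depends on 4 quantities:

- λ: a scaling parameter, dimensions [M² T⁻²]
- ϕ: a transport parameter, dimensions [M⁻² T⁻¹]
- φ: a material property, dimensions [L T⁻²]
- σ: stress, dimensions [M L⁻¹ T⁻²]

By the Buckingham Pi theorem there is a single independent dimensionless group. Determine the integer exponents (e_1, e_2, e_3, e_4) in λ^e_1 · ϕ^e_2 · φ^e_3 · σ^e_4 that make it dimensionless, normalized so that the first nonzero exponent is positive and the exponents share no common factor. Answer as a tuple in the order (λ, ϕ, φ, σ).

M: e_1·(2) + e_2·(-2) + e_3·(0) + e_4·(1) = 0
L: e_1·(0) + e_2·(0) + e_3·(1) + e_4·(-1) = 0
T: e_1·(-2) + e_2·(-1) + e_3·(-2) + e_4·(-2) = 0
Solving this homogeneous linear system for the smallest-integer solution (first nonzero entry positive) gives (3, 2, -2, -2).

(3, 2, -2, -2)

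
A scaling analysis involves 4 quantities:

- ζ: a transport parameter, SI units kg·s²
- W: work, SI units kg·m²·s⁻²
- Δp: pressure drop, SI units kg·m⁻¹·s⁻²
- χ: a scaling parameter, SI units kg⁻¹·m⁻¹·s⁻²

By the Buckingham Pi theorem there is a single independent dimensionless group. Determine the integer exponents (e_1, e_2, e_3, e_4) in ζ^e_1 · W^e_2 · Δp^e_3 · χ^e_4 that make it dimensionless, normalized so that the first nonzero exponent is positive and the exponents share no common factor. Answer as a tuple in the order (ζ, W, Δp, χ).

M: e_1·(1) + e_2·(1) + e_3·(1) + e_4·(-1) = 0
L: e_1·(0) + e_2·(2) + e_3·(-1) + e_4·(-1) = 0
T: e_1·(2) + e_2·(-2) + e_3·(-2) + e_4·(-2) = 0
Solving this homogeneous linear system for the smallest-integer solution (first nonzero entry positive) gives (3, 1, -1, 3).

(3, 1, -1, 3)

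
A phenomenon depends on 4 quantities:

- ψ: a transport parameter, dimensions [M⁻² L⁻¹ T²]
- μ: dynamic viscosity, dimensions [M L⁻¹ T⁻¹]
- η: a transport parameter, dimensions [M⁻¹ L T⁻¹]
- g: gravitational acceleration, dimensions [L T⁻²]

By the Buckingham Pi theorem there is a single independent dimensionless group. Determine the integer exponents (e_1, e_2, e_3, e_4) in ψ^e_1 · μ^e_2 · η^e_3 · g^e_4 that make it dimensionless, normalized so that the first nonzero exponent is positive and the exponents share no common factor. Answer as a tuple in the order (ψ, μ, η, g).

M: e_1·(-2) + e_2·(1) + e_3·(-1) + e_4·(0) = 0
L: e_1·(-1) + e_2·(-1) + e_3·(1) + e_4·(1) = 0
T: e_1·(2) + e_2·(-1) + e_3·(-1) + e_4·(-2) = 0
Solving this homogeneous linear system for the smallest-integer solution (first nonzero entry positive) gives (1, -1, -3, 3).

(1, -1, -3, 3)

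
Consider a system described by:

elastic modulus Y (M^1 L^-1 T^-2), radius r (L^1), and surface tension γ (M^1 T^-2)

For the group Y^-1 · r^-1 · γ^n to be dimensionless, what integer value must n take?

Balance the M exponent: (1)·n from γ, plus −(1) − (0) = -1 from the rest, must sum to zero.
n − 1 = 0, so n = 1.

1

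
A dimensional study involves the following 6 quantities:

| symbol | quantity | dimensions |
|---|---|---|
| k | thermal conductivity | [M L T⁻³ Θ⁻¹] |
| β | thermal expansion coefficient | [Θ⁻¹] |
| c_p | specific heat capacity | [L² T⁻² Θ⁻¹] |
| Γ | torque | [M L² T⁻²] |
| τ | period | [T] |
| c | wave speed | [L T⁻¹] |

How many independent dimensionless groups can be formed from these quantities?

There are 6 variables and 4 base dimensions (M, L, T, Θ).
The dimension matrix has rank 4.
Independent dimensionless groups: 6 − 4 = 2.

2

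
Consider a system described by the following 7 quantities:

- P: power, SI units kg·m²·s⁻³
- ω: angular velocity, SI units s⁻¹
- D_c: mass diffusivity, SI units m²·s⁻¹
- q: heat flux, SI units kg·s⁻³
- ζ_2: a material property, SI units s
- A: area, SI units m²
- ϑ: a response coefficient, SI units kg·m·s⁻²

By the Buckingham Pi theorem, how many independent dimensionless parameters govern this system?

4

There are 7 variables and 3 base dimensions (M, L, T).
The dimension matrix has rank 3.
Independent dimensionless groups: 7 − 3 = 4.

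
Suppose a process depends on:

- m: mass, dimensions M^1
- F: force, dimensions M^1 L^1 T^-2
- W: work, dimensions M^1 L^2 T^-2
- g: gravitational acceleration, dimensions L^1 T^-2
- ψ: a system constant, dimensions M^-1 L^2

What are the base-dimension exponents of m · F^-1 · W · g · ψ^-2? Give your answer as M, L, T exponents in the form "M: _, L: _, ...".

M: 3, L: -2, T: -2

Collect each base-dimension exponent across the product:
  M: (1) − (1) + (1) + (0) − 2·(-1) = 3
  L: (0) − (1) + (2) + (1) − 2·(2) = -2
  T: (0) − (-2) + (-2) + (-2) − 2·(0) = -2
So the dimensions are [M³ L⁻² T⁻²].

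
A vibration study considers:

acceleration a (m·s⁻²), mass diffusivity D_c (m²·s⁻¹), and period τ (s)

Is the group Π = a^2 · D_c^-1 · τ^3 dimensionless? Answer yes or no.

Sum the exponent of each base dimension across the product:
  L: 2·[a]_L − [D_c]_L + 3·[τ]_L = 2·(1) − (2) + 3·(0) = 0
  T: 2·[a]_T − [D_c]_T + 3·[τ]_T = 2·(-2) − (-1) + 3·(1) = 0
All base exponents vanish — dimensionless.

yes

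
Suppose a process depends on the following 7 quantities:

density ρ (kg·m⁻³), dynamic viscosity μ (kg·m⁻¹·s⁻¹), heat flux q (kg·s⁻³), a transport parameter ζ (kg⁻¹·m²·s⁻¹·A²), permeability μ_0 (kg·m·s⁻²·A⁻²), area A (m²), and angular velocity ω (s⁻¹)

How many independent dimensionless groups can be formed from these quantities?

There are 7 variables and 4 base dimensions (M, L, T, I).
The dimension matrix has rank 4.
Independent dimensionless groups: 7 − 4 = 3.

3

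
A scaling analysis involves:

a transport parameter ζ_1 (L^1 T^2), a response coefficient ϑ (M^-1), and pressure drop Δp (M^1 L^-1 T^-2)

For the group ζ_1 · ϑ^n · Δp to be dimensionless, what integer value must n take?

1

Balance the M exponent: (-1)·n from ϑ, plus (0) + (1) = 1 from the rest, must sum to zero.
−n + 1 = 0, so n = 1.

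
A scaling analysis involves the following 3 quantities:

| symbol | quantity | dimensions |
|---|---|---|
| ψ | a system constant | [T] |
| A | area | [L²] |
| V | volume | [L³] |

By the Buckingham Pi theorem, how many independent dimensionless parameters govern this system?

1

There are 3 variables and 2 base dimensions (L, T).
The dimension matrix has rank 2.
Independent dimensionless groups: 3 − 2 = 1.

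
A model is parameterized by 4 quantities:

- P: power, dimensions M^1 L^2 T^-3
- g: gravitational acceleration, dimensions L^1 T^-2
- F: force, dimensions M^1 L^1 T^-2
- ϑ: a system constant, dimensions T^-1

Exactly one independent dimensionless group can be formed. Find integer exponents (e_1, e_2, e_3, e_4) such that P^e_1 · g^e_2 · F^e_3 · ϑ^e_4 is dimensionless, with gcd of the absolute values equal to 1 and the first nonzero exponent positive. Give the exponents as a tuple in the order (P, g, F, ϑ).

M: e_1·(1) + e_2·(0) + e_3·(1) + e_4·(0) = 0
L: e_1·(2) + e_2·(1) + e_3·(1) + e_4·(0) = 0
T: e_1·(-3) + e_2·(-2) + e_3·(-2) + e_4·(-1) = 0
Solving this homogeneous linear system for the smallest-integer solution (first nonzero entry positive) gives (1, -1, -1, 1).

(1, -1, -1, 1)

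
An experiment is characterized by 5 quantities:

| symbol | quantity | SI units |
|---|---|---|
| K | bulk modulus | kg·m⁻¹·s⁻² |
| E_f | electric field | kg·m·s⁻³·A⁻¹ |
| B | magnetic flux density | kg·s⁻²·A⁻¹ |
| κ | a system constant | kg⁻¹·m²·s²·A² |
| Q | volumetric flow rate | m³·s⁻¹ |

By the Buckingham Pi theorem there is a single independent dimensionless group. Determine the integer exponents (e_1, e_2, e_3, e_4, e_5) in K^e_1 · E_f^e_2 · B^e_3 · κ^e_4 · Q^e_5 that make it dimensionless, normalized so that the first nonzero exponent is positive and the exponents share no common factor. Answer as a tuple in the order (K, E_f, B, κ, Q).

M: e_1·(1) + e_2·(1) + e_3·(1) + e_4·(-1) + e_5·(0) = 0
L: e_1·(-1) + e_2·(1) + e_3·(0) + e_4·(2) + e_5·(3) = 0
T: e_1·(-2) + e_2·(-3) + e_3·(-2) + e_4·(2) + e_5·(-1) = 0
I: e_1·(0) + e_2·(-1) + e_3·(-1) + e_4·(2) + e_5·(0) = 0
Solving this homogeneous linear system for the smallest-integer solution (first nonzero entry positive) gives (2, -3, -1, -2, 3).

(2, -3, -1, -2, 3)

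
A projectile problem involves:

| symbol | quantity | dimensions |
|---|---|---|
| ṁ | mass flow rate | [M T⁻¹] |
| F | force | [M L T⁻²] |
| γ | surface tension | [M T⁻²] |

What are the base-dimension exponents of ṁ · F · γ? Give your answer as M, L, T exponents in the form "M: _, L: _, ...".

M: 3, L: 1, T: -5

Collect each base-dimension exponent across the product:
  M: (1) + (1) + (1) = 3
  L: (0) + (1) + (0) = 1
  T: (-1) + (-2) + (-2) = -5
So the dimensions are [M³ L T⁻⁵].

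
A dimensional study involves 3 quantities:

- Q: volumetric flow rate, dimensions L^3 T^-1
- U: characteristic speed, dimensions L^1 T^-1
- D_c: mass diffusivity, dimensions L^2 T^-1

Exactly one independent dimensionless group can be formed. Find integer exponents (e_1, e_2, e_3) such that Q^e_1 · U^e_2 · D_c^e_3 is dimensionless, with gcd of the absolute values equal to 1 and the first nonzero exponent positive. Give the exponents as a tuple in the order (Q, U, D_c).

L: e_1·(3) + e_2·(1) + e_3·(2) = 0
T: e_1·(-1) + e_2·(-1) + e_3·(-1) = 0
Solving this homogeneous linear system for the smallest-integer solution (first nonzero entry positive) gives (1, 1, -2).

(1, 1, -2)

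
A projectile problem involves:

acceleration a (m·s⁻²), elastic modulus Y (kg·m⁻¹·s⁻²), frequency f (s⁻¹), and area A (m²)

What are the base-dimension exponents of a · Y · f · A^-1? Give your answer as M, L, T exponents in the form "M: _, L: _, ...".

M: 1, L: -2, T: -5

Collect each base-dimension exponent across the product:
  M: (0) + (1) + (0) − (0) = 1
  L: (1) + (-1) + (0) − (2) = -2
  T: (-2) + (-2) + (-1) − (0) = -5
So the dimensions are [M L⁻² T⁻⁵].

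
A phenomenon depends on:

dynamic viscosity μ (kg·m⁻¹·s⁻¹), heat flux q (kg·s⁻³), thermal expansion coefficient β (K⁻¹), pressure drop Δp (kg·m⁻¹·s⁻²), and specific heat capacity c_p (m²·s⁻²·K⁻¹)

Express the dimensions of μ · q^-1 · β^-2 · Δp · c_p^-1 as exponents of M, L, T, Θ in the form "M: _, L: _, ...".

M: 1, L: -4, T: 2, Θ: 3

Collect each base-dimension exponent across the product:
  M: (1) − (1) − 2·(0) + (1) − (0) = 1
  L: (-1) − (0) − 2·(0) + (-1) − (2) = -4
  T: (-1) − (-3) − 2·(0) + (-2) − (-2) = 2
  Θ: (0) − (0) − 2·(-1) + (0) − (-1) = 3
So the dimensions are [M L⁻⁴ T² Θ³].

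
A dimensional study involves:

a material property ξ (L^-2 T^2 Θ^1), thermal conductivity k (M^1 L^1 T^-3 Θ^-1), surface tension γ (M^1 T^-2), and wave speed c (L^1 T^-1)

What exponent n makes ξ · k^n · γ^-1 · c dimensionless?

1

Balance the M exponent: (1)·n from k, plus (0) − (1) + (0) = -1 from the rest, must sum to zero.
n − 1 = 0, so n = 1.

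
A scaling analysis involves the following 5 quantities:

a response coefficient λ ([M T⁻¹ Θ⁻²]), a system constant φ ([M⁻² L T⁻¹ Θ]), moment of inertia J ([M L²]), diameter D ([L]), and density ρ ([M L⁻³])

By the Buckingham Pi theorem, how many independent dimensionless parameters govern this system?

There are 5 variables and 4 base dimensions (M, L, T, Θ).
The dimension matrix has rank 4.
Independent dimensionless groups: 5 − 4 = 1.

1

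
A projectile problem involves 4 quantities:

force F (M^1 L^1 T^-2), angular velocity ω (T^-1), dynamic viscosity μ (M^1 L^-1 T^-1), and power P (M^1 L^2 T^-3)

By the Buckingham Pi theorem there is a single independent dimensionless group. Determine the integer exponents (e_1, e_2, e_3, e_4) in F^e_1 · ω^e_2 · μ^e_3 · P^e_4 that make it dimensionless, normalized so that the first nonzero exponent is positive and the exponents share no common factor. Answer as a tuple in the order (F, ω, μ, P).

(3, 1, -1, -2)

M: e_1·(1) + e_2·(0) + e_3·(1) + e_4·(1) = 0
L: e_1·(1) + e_2·(0) + e_3·(-1) + e_4·(2) = 0
T: e_1·(-2) + e_2·(-1) + e_3·(-1) + e_4·(-3) = 0
Solving this homogeneous linear system for the smallest-integer solution (first nonzero entry positive) gives (3, 1, -1, -2).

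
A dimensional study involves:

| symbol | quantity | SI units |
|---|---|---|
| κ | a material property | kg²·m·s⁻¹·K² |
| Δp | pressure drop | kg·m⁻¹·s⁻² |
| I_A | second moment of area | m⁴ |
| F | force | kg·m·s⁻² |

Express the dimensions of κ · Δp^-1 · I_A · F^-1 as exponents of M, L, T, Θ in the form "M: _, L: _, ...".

Collect each base-dimension exponent across the product:
  M: (2) − (1) + (0) − (1) = 0
  L: (1) − (-1) + (4) − (1) = 5
  T: (-1) − (-2) + (0) − (-2) = 3
  Θ: (2) − (0) + (0) − (0) = 2
So the dimensions are [L⁵ T³ Θ²].

M: 0, L: 5, T: 3, Θ: 2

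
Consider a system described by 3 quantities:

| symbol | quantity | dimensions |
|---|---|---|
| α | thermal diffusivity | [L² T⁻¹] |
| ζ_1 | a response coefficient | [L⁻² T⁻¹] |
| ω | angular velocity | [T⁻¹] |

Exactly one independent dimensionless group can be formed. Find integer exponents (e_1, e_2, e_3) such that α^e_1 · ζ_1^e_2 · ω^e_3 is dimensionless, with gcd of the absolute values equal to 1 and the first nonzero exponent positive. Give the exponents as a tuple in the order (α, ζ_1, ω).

(1, 1, -2)

L: e_1·(2) + e_2·(-2) + e_3·(0) = 0
T: e_1·(-1) + e_2·(-1) + e_3·(-1) = 0
Solving this homogeneous linear system for the smallest-integer solution (first nonzero entry positive) gives (1, 1, -2).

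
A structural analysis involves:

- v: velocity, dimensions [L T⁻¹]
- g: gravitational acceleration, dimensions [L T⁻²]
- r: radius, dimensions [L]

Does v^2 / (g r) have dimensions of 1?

Sum the exponent of each base dimension across the product:
  M: 2·[v]_M − [g]_M − [r]_M = 2·(0) − (0) − (0) = 0
  L: 2·[v]_L − [g]_L − [r]_L = 2·(1) − (1) − (1) = 0
  T: 2·[v]_T − [g]_T − [r]_T = 2·(-1) − (-2) − (0) = 0
All base exponents vanish — dimensionless.

yes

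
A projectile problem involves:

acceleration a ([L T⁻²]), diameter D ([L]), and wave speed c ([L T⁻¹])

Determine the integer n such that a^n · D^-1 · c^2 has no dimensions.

-1

Balance the L exponent: (1)·n from a, plus −(1) + 2·(1) = 1 from the rest, must sum to zero.
n + 1 = 0, so n = -1.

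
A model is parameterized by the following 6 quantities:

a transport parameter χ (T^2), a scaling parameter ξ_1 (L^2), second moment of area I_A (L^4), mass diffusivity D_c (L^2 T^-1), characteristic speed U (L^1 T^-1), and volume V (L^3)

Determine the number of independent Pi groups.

There are 6 variables and 2 base dimensions (L, T).
The dimension matrix has rank 2.
Independent dimensionless groups: 6 − 2 = 4.

4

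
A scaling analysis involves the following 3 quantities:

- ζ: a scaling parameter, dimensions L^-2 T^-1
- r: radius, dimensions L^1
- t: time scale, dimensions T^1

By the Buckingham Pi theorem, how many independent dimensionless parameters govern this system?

There are 3 variables and 2 base dimensions (L, T).
The dimension matrix has rank 2.
Independent dimensionless groups: 3 − 2 = 1.

1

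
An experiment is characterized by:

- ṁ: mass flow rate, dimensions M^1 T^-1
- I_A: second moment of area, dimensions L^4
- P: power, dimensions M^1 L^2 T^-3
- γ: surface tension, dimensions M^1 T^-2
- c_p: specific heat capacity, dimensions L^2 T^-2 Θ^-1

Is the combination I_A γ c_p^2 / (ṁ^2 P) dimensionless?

no

Sum the exponent of each base dimension across the product:
  M: −2·[ṁ]_M + [I_A]_M − [P]_M + [γ]_M + 2·[c_p]_M = −2·(1) + (0) − (1) + (1) + 2·(0) = -2
  L: −2·[ṁ]_L + [I_A]_L − [P]_L + [γ]_L + 2·[c_p]_L = −2·(0) + (4) − (2) + (0) + 2·(2) = 6
  T: −2·[ṁ]_T + [I_A]_T − [P]_T + [γ]_T + 2·[c_p]_T = −2·(-1) + (0) − (-3) + (-2) + 2·(-2) = -1
  Θ: −2·[ṁ]_Θ + [I_A]_Θ − [P]_Θ + [γ]_Θ + 2·[c_p]_Θ = −2·(0) + (0) − (0) + (0) + 2·(-1) = -2
Net dimensions [M⁻² L⁶ T⁻¹ Θ⁻²] ≠ [1] — not dimensionless.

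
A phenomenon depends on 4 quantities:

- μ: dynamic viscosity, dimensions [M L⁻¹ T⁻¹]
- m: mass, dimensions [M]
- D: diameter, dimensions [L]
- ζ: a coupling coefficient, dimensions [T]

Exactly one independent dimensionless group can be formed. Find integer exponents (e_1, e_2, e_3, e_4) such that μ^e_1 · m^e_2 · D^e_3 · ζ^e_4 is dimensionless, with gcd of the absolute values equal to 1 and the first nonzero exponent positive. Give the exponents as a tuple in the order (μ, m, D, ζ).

M: e_1·(1) + e_2·(1) + e_3·(0) + e_4·(0) = 0
L: e_1·(-1) + e_2·(0) + e_3·(1) + e_4·(0) = 0
T: e_1·(-1) + e_2·(0) + e_3·(0) + e_4·(1) = 0
Solving this homogeneous linear system for the smallest-integer solution (first nonzero entry positive) gives (1, -1, 1, 1).

(1, -1, 1, 1)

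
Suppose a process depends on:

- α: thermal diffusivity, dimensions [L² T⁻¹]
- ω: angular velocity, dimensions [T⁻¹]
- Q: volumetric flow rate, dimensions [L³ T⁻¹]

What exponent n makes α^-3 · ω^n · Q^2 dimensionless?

Balance the T exponent: (-1)·n from ω, plus −3·(-1) + 2·(-1) = 1 from the rest, must sum to zero.
−n + 1 = 0, so n = 1.

1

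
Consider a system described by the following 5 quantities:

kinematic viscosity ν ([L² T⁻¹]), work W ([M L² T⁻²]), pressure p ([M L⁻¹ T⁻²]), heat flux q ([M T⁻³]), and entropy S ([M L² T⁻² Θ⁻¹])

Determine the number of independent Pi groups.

1

There are 5 variables and 4 base dimensions (M, L, T, Θ).
The dimension matrix has rank 4.
Independent dimensionless groups: 5 − 4 = 1.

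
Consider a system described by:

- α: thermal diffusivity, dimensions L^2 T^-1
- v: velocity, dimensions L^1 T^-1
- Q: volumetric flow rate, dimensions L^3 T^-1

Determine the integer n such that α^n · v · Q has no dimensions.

Balance the L exponent: (2)·n from α, plus (1) + (3) = 4 from the rest, must sum to zero.
2n + 4 = 0, so n = -2.

-2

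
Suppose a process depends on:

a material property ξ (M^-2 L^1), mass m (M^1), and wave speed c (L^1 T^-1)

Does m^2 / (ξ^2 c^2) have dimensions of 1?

Sum the exponent of each base dimension across the product:
  M: −2·[ξ]_M + 2·[m]_M − 2·[c]_M = −2·(-2) + 2·(1) − 2·(0) = 6
  L: −2·[ξ]_L + 2·[m]_L − 2·[c]_L = −2·(1) + 2·(0) − 2·(1) = -4
  T: −2·[ξ]_T + 2·[m]_T − 2·[c]_T = −2·(0) + 2·(0) − 2·(-1) = 2
Net dimensions [M⁶ L⁻⁴ T²] ≠ [1] — not dimensionless.

no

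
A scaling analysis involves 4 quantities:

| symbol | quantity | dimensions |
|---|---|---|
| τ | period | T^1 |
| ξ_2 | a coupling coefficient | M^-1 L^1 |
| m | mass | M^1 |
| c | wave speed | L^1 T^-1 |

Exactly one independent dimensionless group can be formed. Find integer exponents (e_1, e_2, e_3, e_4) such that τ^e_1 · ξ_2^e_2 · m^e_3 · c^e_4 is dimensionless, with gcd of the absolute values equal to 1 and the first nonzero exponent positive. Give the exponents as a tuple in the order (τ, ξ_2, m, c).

M: e_1·(0) + e_2·(-1) + e_3·(1) + e_4·(0) = 0
L: e_1·(0) + e_2·(1) + e_3·(0) + e_4·(1) = 0
T: e_1·(1) + e_2·(0) + e_3·(0) + e_4·(-1) = 0
Solving this homogeneous linear system for the smallest-integer solution (first nonzero entry positive) gives (1, -1, -1, 1).

(1, -1, -1, 1)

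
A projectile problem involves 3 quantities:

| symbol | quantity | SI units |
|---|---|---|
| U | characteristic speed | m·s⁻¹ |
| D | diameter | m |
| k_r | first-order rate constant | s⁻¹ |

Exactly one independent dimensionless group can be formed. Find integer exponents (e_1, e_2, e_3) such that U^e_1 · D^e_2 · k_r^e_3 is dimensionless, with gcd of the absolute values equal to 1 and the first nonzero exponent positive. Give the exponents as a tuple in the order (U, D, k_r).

L: e_1·(1) + e_2·(1) + e_3·(0) = 0
T: e_1·(-1) + e_2·(0) + e_3·(-1) = 0
Solving this homogeneous linear system for the smallest-integer solution (first nonzero entry positive) gives (1, -1, -1).

(1, -1, -1)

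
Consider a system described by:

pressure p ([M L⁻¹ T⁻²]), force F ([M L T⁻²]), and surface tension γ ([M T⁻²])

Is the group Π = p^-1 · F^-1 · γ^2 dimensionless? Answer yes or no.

Sum the exponent of each base dimension across the product:
  M: −[p]_M − [F]_M + 2·[γ]_M = −(1) − (1) + 2·(1) = 0
  L: −[p]_L − [F]_L + 2·[γ]_L = −(-1) − (1) + 2·(0) = 0
  T: −[p]_T − [F]_T + 2·[γ]_T = −(-2) − (-2) + 2·(-2) = 0
All base exponents vanish — dimensionless.

yes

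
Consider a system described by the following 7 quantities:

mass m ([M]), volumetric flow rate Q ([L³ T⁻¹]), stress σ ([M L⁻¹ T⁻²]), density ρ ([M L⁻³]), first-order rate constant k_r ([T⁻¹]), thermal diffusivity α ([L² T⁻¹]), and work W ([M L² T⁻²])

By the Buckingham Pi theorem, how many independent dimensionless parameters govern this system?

4

There are 7 variables and 3 base dimensions (M, L, T).
The dimension matrix has rank 3.
Independent dimensionless groups: 7 − 3 = 4.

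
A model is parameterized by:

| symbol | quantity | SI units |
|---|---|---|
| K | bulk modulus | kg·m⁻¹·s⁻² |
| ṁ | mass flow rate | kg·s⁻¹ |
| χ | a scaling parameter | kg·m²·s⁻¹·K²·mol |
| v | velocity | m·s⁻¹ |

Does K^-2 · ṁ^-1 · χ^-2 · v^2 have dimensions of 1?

no

Sum the exponent of each base dimension across the product:
  M: −2·[K]_M − [ṁ]_M − 2·[χ]_M + 2·[v]_M = −2·(1) − (1) − 2·(1) + 2·(0) = -5
  L: −2·[K]_L − [ṁ]_L − 2·[χ]_L + 2·[v]_L = −2·(-1) − (0) − 2·(2) + 2·(1) = 0
  T: −2·[K]_T − [ṁ]_T − 2·[χ]_T + 2·[v]_T = −2·(-2) − (-1) − 2·(-1) + 2·(-1) = 5
  Θ: −2·[K]_Θ − [ṁ]_Θ − 2·[χ]_Θ + 2·[v]_Θ = −2·(0) − (0) − 2·(2) + 2·(0) = -4
  N: −2·[K]_N − [ṁ]_N − 2·[χ]_N + 2·[v]_N = −2·(0) − (0) − 2·(1) + 2·(0) = -2
Net dimensions [M⁻⁵ T⁵ Θ⁻⁴ N⁻²] ≠ [1] — not dimensionless.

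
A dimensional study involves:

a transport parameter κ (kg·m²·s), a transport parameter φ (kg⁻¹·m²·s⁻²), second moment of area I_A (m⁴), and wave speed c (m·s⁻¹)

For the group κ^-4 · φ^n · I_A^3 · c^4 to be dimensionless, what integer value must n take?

Balance the M exponent: (-1)·n from φ, plus −4·(1) + 3·(0) + 4·(0) = -4 from the rest, must sum to zero.
−n − 4 = 0, so n = -4.

-4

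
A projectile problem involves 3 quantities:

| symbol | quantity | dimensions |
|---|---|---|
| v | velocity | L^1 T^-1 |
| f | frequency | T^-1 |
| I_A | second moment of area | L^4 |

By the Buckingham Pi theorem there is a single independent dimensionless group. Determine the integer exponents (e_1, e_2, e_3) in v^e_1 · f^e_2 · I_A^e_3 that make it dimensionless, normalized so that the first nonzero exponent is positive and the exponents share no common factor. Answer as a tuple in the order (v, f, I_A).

(4, -4, -1)

L: e_1·(1) + e_2·(0) + e_3·(4) = 0
T: e_1·(-1) + e_2·(-1) + e_3·(0) = 0
Solving this homogeneous linear system for the smallest-integer solution (first nonzero entry positive) gives (4, -4, -1).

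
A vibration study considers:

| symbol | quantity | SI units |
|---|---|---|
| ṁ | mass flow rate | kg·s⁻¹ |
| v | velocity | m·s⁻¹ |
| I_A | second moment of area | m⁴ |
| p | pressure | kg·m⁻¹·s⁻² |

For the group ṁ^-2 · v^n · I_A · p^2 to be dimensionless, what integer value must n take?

-2

Balance the L exponent: (1)·n from v, plus −2·(0) + (4) + 2·(-1) = 2 from the rest, must sum to zero.
n + 2 = 0, so n = -2.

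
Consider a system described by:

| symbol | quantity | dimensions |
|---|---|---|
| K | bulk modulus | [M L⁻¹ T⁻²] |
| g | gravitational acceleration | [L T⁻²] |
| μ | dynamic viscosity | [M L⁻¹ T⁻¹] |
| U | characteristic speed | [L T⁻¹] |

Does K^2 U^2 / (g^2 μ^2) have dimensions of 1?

yes

Sum the exponent of each base dimension across the product:
  M: 2·[K]_M − 2·[g]_M − 2·[μ]_M + 2·[U]_M = 2·(1) − 2·(0) − 2·(1) + 2·(0) = 0
  L: 2·[K]_L − 2·[g]_L − 2·[μ]_L + 2·[U]_L = 2·(-1) − 2·(1) − 2·(-1) + 2·(1) = 0
  T: 2·[K]_T − 2·[g]_T − 2·[μ]_T + 2·[U]_T = 2·(-2) − 2·(-2) − 2·(-1) + 2·(-1) = 0
All base exponents vanish — dimensionless.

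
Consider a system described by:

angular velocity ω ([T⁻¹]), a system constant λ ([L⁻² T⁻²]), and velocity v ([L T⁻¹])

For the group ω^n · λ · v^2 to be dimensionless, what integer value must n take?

-4

Balance the T exponent: (-1)·n from ω, plus (-2) + 2·(-1) = -4 from the rest, must sum to zero.
−n − 4 = 0, so n = -4.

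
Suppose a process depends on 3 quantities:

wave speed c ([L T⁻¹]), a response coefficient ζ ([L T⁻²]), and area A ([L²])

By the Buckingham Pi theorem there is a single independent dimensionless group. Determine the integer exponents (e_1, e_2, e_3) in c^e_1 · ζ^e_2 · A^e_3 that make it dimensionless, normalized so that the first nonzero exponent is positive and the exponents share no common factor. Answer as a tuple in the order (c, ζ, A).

(4, -2, -1)

L: e_1·(1) + e_2·(1) + e_3·(2) = 0
T: e_1·(-1) + e_2·(-2) + e_3·(0) = 0
Solving this homogeneous linear system for the smallest-integer solution (first nonzero entry positive) gives (4, -2, -1).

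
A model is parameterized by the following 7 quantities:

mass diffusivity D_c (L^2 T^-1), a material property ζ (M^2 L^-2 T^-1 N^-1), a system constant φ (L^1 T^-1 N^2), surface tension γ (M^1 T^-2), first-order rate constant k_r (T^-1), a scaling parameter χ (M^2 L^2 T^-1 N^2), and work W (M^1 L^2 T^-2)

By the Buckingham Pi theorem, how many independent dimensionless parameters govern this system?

3

There are 7 variables and 4 base dimensions (M, L, T, N).
The dimension matrix has rank 4.
Independent dimensionless groups: 7 − 4 = 3.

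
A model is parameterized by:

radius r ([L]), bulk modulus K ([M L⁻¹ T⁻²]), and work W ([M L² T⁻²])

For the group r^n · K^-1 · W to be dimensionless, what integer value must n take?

-3

Balance the L exponent: (1)·n from r, plus −(-1) + (2) = 3 from the rest, must sum to zero.
n + 3 = 0, so n = -3.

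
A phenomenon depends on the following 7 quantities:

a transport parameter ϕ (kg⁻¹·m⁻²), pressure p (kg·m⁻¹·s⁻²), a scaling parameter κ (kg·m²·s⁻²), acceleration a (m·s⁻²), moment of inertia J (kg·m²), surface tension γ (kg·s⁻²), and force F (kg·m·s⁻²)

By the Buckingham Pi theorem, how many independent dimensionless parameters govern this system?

There are 7 variables and 3 base dimensions (M, L, T).
The dimension matrix has rank 3.
Independent dimensionless groups: 7 − 3 = 4.

4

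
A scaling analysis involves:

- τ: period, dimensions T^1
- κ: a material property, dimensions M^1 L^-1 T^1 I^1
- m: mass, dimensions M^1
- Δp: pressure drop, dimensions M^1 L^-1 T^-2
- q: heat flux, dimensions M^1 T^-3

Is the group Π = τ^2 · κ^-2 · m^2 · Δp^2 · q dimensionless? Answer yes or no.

Sum the exponent of each base dimension across the product:
  M: 2·[τ]_M − 2·[κ]_M + 2·[m]_M + 2·[Δp]_M + [q]_M = 2·(0) − 2·(1) + 2·(1) + 2·(1) + (1) = 3
  L: 2·[τ]_L − 2·[κ]_L + 2·[m]_L + 2·[Δp]_L + [q]_L = 2·(0) − 2·(-1) + 2·(0) + 2·(-1) + (0) = 0
  T: 2·[τ]_T − 2·[κ]_T + 2·[m]_T + 2·[Δp]_T + [q]_T = 2·(1) − 2·(1) + 2·(0) + 2·(-2) + (-3) = -7
  I: 2·[τ]_I − 2·[κ]_I + 2·[m]_I + 2·[Δp]_I + [q]_I = 2·(0) − 2·(1) + 2·(0) + 2·(0) + (0) = -2
Net dimensions [M³ T⁻⁷ I⁻²] ≠ [1] — not dimensionless.

no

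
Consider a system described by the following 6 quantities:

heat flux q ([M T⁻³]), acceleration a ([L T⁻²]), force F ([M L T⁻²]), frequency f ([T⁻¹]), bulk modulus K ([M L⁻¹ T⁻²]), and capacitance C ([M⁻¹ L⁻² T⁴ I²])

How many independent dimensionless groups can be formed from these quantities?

2

There are 6 variables and 4 base dimensions (M, L, T, I).
The dimension matrix has rank 4.
Independent dimensionless groups: 6 − 4 = 2.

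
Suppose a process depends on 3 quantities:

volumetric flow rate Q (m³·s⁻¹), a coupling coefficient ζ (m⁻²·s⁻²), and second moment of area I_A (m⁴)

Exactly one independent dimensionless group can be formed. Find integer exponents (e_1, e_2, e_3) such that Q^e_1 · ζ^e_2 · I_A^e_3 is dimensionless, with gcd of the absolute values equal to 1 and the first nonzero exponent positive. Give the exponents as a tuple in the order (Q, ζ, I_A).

(2, -1, -2)

L: e_1·(3) + e_2·(-2) + e_3·(4) = 0
T: e_1·(-1) + e_2·(-2) + e_3·(0) = 0
Solving this homogeneous linear system for the smallest-integer solution (first nonzero entry positive) gives (2, -1, -2).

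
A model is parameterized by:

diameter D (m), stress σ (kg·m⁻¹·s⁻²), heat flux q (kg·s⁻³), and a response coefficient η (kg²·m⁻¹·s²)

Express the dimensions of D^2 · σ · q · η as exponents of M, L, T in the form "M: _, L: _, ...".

M: 4, L: 0, T: -3

Collect each base-dimension exponent across the product:
  M: 2·(0) + (1) + (1) + (2) = 4
  L: 2·(1) + (-1) + (0) + (-1) = 0
  T: 2·(0) + (-2) + (-3) + (2) = -3
So the dimensions are [M⁴ T⁻³].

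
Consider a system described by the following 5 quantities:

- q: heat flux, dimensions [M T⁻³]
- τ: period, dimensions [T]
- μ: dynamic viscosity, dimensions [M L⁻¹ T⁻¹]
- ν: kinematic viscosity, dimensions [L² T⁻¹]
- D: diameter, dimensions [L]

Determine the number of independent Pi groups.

2

There are 5 variables and 3 base dimensions (M, L, T).
The dimension matrix has rank 3.
Independent dimensionless groups: 5 − 3 = 2.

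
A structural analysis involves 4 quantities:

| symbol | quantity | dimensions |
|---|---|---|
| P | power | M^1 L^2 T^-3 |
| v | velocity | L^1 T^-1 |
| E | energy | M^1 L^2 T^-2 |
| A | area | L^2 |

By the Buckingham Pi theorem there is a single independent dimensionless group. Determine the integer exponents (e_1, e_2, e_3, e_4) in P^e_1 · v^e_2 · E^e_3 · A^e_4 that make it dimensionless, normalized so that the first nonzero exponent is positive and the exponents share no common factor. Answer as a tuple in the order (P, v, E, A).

M: e_1·(1) + e_2·(0) + e_3·(1) + e_4·(0) = 0
L: e_1·(2) + e_2·(1) + e_3·(2) + e_4·(2) = 0
T: e_1·(-3) + e_2·(-1) + e_3·(-2) + e_4·(0) = 0
Solving this homogeneous linear system for the smallest-integer solution (first nonzero entry positive) gives (2, -2, -2, 1).

(2, -2, -2, 1)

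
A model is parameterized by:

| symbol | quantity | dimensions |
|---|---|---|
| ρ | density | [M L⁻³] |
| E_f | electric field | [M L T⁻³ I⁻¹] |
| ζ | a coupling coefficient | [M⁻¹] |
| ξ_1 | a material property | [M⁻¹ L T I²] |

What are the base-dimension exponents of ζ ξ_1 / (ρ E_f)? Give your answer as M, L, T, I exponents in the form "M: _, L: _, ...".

Collect each base-dimension exponent across the product:
  M: −(1) − (1) + (-1) + (-1) = -4
  L: −(-3) − (1) + (0) + (1) = 3
  T: −(0) − (-3) + (0) + (1) = 4
  I: −(0) − (-1) + (0) + (2) = 3
So the dimensions are [M⁻⁴ L³ T⁴ I³].

M: -4, L: 3, T: 4, I: 3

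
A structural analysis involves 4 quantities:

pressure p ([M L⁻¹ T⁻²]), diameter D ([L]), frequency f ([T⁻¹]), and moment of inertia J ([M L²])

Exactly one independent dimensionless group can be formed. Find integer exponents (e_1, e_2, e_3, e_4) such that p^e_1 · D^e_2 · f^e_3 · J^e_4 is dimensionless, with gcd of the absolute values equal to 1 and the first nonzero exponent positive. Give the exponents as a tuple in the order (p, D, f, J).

(1, 3, -2, -1)

M: e_1·(1) + e_2·(0) + e_3·(0) + e_4·(1) = 0
L: e_1·(-1) + e_2·(1) + e_3·(0) + e_4·(2) = 0
T: e_1·(-2) + e_2·(0) + e_3·(-1) + e_4·(0) = 0
Solving this homogeneous linear system for the smallest-integer solution (first nonzero entry positive) gives (1, 3, -2, -1).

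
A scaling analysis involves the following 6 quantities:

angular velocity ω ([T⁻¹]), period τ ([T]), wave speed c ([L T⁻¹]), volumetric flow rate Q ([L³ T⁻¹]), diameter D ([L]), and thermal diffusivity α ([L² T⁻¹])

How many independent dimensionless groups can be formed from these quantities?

There are 6 variables and 2 base dimensions (L, T).
The dimension matrix has rank 2.
Independent dimensionless groups: 6 − 2 = 4.

4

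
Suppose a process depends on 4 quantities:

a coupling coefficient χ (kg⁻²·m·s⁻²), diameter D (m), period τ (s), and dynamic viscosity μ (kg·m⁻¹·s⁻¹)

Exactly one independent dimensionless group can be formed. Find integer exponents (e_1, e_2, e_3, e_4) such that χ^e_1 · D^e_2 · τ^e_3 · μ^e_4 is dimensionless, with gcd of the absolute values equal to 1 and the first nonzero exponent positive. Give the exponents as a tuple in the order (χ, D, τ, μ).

(1, 1, 4, 2)

M: e_1·(-2) + e_2·(0) + e_3·(0) + e_4·(1) = 0
L: e_1·(1) + e_2·(1) + e_3·(0) + e_4·(-1) = 0
T: e_1·(-2) + e_2·(0) + e_3·(1) + e_4·(-1) = 0
Solving this homogeneous linear system for the smallest-integer solution (first nonzero entry positive) gives (1, 1, 4, 2).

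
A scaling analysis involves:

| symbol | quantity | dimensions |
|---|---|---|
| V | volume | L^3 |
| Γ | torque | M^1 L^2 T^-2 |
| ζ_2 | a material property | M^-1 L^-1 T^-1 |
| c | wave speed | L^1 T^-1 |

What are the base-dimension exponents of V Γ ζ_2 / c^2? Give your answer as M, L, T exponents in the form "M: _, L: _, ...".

M: 0, L: 2, T: -1

Collect each base-dimension exponent across the product:
  M: (0) + (1) + (-1) − 2·(0) = 0
  L: (3) + (2) + (-1) − 2·(1) = 2
  T: (0) + (-2) + (-1) − 2·(-1) = -1
So the dimensions are [L² T⁻¹].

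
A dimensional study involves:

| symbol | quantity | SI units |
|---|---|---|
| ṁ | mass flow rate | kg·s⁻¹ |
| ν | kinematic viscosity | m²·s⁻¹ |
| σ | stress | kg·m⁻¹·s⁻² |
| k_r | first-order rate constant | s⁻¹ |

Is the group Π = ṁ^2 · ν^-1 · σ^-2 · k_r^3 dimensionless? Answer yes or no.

yes

Sum the exponent of each base dimension across the product:
  M: 2·[ṁ]_M − [ν]_M − 2·[σ]_M + 3·[k_r]_M = 2·(1) − (0) − 2·(1) + 3·(0) = 0
  L: 2·[ṁ]_L − [ν]_L − 2·[σ]_L + 3·[k_r]_L = 2·(0) − (2) − 2·(-1) + 3·(0) = 0
  T: 2·[ṁ]_T − [ν]_T − 2·[σ]_T + 3·[k_r]_T = 2·(-1) − (-1) − 2·(-2) + 3·(-1) = 0
All base exponents vanish — dimensionless.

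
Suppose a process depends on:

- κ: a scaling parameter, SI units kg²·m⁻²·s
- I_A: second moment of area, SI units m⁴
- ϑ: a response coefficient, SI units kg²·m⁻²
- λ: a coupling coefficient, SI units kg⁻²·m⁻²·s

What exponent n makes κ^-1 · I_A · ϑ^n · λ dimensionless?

2

Balance the M exponent: (2)·n from ϑ, plus −(2) + (0) + (-2) = -4 from the rest, must sum to zero.
2n − 4 = 0, so n = 2.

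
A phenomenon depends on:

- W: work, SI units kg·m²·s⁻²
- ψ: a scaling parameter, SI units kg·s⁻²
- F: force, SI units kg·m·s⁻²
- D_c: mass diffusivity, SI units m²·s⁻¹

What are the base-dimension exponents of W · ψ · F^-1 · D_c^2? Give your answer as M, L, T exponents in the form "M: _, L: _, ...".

M: 1, L: 5, T: -4

Collect each base-dimension exponent across the product:
  M: (1) + (1) − (1) + 2·(0) = 1
  L: (2) + (0) − (1) + 2·(2) = 5
  T: (-2) + (-2) − (-2) + 2·(-1) = -4
So the dimensions are [M L⁵ T⁻⁴].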